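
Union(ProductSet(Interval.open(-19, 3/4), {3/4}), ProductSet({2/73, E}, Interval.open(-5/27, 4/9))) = Union(ProductSet({2/73, E}, Interval.open(-5/27, 4/9)), ProductSet(Interval.open(-19, 3/4), {3/4}))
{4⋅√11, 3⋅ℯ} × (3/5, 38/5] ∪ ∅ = {4⋅√11, 3⋅ℯ} × (3/5, 38/5]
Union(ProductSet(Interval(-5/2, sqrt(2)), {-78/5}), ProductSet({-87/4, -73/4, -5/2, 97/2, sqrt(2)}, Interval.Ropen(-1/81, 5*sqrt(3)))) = Union(ProductSet({-87/4, -73/4, -5/2, 97/2, sqrt(2)}, Interval.Ropen(-1/81, 5*sqrt(3))), ProductSet(Interval(-5/2, sqrt(2)), {-78/5}))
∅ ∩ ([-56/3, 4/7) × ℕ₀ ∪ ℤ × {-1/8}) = ∅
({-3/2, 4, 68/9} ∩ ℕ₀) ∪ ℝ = ℝ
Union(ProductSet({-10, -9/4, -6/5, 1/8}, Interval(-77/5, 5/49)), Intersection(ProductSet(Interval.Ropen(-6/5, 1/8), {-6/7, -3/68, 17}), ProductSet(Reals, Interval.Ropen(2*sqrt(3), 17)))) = ProductSet({-10, -9/4, -6/5, 1/8}, Interval(-77/5, 5/49))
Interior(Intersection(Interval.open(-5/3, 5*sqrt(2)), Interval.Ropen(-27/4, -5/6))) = Interval.open(-5/3, -5/6)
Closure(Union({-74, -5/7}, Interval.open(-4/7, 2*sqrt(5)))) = Union({-74, -5/7}, Interval(-4/7, 2*sqrt(5)))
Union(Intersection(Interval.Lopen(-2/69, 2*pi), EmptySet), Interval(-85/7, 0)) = Interval(-85/7, 0)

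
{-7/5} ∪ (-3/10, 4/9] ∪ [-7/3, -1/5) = [-7/3, 4/9]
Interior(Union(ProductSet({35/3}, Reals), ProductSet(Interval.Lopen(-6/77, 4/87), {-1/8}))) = EmptySet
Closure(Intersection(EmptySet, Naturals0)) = EmptySet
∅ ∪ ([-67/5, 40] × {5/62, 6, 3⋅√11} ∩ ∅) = ∅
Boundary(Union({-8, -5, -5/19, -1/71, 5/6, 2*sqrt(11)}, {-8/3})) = {-8, -5, -8/3, -5/19, -1/71, 5/6, 2*sqrt(11)}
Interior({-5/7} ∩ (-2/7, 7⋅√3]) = ∅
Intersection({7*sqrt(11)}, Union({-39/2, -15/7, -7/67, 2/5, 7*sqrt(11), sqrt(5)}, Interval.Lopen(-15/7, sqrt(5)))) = {7*sqrt(11)}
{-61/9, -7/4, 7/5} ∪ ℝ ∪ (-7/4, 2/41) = (-∞, ∞)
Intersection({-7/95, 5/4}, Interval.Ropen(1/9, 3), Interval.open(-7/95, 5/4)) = EmptySet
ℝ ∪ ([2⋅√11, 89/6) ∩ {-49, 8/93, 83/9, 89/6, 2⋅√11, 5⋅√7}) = ℝ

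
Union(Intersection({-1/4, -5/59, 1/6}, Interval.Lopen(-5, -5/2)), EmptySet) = EmptySet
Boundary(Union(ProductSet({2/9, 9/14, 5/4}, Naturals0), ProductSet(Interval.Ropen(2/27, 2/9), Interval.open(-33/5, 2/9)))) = Union(ProductSet({2/27, 2/9}, Interval(-33/5, 2/9)), ProductSet({2/9, 9/14, 5/4}, Naturals0), ProductSet(Interval(2/27, 2/9), {-33/5, 2/9}))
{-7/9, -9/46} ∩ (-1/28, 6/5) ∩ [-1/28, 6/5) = ∅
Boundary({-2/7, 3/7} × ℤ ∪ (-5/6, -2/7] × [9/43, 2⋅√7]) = ({-2/7, 3/7} × ℤ) ∪ ({-5/6, -2/7} × [9/43, 2⋅√7]) ∪ ([-5/6, -2/7] × {9/43, 2⋅√7})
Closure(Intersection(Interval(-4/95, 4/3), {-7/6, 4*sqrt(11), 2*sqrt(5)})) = EmptySet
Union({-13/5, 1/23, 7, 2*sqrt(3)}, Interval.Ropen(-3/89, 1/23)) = Union({-13/5, 7, 2*sqrt(3)}, Interval(-3/89, 1/23))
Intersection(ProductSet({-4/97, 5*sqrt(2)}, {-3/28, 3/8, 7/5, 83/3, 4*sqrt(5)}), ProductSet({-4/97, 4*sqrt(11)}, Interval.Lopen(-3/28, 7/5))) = ProductSet({-4/97}, {3/8, 7/5})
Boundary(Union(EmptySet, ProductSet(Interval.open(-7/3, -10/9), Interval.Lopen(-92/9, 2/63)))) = Union(ProductSet({-7/3, -10/9}, Interval(-92/9, 2/63)), ProductSet(Interval(-7/3, -10/9), {-92/9, 2/63}))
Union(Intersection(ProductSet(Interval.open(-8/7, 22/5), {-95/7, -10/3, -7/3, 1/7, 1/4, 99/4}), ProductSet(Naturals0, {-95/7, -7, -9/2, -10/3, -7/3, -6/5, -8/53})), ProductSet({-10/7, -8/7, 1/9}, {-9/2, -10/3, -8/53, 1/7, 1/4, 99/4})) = Union(ProductSet({-10/7, -8/7, 1/9}, {-9/2, -10/3, -8/53, 1/7, 1/4, 99/4}), ProductSet(Range(0, 5, 1), {-95/7, -10/3, -7/3}))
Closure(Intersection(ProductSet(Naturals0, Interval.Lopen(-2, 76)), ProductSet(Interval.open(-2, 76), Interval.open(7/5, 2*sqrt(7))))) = ProductSet(Range(0, 76, 1), Interval(7/5, 2*sqrt(7)))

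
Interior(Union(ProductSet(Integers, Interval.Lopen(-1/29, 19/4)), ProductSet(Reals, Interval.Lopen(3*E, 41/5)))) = ProductSet(Reals, Interval.open(3*E, 41/5))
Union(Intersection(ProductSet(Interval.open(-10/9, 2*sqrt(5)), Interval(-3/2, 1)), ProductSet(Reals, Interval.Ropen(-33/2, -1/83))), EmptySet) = ProductSet(Interval.open(-10/9, 2*sqrt(5)), Interval.Ropen(-3/2, -1/83))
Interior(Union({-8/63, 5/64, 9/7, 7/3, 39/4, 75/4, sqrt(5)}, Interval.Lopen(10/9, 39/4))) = Interval.open(10/9, 39/4)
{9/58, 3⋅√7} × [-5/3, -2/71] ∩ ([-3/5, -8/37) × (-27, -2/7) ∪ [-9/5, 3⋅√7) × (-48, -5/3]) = {9/58} × {-5/3}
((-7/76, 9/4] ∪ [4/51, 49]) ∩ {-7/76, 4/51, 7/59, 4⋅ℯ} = {4/51, 7/59, 4⋅ℯ}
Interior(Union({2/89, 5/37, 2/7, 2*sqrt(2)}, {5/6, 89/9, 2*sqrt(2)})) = EmptySet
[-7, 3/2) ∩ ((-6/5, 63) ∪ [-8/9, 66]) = (-6/5, 3/2)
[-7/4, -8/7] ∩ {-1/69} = ∅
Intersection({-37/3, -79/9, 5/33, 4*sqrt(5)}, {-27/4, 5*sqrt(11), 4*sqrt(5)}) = {4*sqrt(5)}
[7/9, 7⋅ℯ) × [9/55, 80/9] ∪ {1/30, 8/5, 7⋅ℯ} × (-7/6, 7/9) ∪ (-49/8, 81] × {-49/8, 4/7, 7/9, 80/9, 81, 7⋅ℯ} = ({1/30, 8/5, 7⋅ℯ} × (-7/6, 7/9)) ∪ ([7/9, 7⋅ℯ) × [9/55, 80/9]) ∪ ((-49/8, 81] × {-49/8, 4/7, 7/9, 80/9, 81, 7⋅ℯ})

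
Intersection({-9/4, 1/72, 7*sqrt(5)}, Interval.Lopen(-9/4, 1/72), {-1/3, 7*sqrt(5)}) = EmptySet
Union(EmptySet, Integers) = Integers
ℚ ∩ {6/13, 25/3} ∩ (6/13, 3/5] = ∅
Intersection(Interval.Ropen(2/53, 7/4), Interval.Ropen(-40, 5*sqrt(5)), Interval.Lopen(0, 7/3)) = Interval.Ropen(2/53, 7/4)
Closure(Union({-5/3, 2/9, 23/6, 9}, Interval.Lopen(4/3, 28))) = Union({-5/3, 2/9}, Interval(4/3, 28))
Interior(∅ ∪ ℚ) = ∅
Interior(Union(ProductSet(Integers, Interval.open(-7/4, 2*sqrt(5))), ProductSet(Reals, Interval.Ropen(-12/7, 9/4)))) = ProductSet(Reals, Interval.open(-12/7, 9/4))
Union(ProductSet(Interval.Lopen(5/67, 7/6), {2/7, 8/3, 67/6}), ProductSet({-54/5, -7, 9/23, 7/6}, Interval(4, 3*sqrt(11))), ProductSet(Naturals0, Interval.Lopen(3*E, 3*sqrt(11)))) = Union(ProductSet({-54/5, -7, 9/23, 7/6}, Interval(4, 3*sqrt(11))), ProductSet(Interval.Lopen(5/67, 7/6), {2/7, 8/3, 67/6}), ProductSet(Naturals0, Interval.Lopen(3*E, 3*sqrt(11))))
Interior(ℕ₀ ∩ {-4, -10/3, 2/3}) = ∅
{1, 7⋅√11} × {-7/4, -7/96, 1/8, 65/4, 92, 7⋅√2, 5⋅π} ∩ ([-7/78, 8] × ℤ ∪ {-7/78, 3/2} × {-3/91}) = {1} × {92}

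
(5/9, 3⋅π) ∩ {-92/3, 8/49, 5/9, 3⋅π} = ∅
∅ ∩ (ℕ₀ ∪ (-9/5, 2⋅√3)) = ∅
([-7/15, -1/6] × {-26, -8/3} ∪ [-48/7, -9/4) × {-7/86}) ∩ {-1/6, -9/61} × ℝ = {-1/6} × {-26, -8/3}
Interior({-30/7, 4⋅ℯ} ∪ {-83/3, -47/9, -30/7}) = ∅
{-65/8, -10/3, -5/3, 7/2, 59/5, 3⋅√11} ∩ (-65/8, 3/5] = {-10/3, -5/3}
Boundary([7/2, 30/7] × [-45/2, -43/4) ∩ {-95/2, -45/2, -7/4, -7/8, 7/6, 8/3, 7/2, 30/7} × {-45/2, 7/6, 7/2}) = {7/2, 30/7} × {-45/2}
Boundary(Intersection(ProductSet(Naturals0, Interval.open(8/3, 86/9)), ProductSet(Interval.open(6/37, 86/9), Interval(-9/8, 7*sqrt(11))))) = ProductSet(Range(1, 10, 1), Interval(8/3, 86/9))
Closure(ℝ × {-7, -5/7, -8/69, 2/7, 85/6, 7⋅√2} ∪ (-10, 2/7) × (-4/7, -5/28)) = ({-10, 2/7} × [-4/7, -5/28]) ∪ ([-10, 2/7] × {-4/7, -5/28}) ∪ ((-10, 2/7) × (-4/7, -5/28)) ∪ (ℝ × {-7, -5/7, -8/69, 2/7, 85/6, 7⋅√2})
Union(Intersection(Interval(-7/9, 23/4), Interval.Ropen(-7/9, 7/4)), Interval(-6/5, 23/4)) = Interval(-6/5, 23/4)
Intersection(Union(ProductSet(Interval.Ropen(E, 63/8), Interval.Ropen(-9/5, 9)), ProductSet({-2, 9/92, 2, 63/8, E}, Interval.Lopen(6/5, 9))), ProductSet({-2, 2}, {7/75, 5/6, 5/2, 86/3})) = ProductSet({-2, 2}, {5/2})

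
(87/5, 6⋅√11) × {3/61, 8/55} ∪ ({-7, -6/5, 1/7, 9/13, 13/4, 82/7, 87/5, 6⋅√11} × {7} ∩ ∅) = (87/5, 6⋅√11) × {3/61, 8/55}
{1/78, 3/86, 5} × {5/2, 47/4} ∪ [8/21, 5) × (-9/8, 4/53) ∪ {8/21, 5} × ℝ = ({8/21, 5} × ℝ) ∪ ({1/78, 3/86, 5} × {5/2, 47/4}) ∪ ([8/21, 5) × (-9/8, 4/53))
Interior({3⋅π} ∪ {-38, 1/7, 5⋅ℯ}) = ∅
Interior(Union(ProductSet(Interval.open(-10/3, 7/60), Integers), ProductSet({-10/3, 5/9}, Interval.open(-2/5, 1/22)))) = EmptySet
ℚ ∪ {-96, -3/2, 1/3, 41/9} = ℚ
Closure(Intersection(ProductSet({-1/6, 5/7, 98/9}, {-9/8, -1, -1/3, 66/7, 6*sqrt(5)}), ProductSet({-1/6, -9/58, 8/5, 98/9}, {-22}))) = EmptySet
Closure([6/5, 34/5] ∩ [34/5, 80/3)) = {34/5}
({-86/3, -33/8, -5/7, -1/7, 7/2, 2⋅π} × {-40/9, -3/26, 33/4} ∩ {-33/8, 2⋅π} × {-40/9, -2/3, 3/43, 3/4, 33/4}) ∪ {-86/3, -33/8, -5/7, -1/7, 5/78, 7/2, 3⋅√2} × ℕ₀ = ({-33/8, 2⋅π} × {-40/9, 33/4}) ∪ ({-86/3, -33/8, -5/7, -1/7, 5/78, 7/2, 3⋅√2} × ℕ₀)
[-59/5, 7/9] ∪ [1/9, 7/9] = [-59/5, 7/9]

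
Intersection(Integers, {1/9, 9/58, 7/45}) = EmptySet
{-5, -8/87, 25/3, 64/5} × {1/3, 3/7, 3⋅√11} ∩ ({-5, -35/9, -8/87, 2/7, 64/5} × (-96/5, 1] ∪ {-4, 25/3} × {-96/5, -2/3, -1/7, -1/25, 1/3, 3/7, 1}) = {-5, -8/87, 25/3, 64/5} × {1/3, 3/7}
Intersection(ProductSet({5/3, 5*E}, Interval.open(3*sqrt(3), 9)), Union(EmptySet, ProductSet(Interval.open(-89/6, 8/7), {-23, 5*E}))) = EmptySet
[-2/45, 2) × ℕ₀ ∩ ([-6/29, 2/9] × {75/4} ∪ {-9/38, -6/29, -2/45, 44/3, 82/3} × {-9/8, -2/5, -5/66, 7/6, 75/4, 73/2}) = ∅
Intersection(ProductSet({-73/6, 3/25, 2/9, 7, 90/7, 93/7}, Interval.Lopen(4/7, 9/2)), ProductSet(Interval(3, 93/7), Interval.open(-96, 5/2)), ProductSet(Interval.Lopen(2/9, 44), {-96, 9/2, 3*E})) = EmptySet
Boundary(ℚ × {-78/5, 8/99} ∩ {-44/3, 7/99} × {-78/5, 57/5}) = {-44/3, 7/99} × {-78/5}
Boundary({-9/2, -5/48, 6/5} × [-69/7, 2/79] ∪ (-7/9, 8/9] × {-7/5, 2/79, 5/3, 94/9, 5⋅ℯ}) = ({-9/2, -5/48, 6/5} × [-69/7, 2/79]) ∪ ([-7/9, 8/9] × {-7/5, 2/79, 5/3, 94/9, 5⋅ℯ})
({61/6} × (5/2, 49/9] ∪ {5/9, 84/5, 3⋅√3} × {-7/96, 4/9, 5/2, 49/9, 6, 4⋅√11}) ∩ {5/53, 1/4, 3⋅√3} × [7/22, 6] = {3⋅√3} × {4/9, 5/2, 49/9, 6}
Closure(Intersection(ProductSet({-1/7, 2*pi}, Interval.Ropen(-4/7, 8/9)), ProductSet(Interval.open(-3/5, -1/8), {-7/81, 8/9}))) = ProductSet({-1/7}, {-7/81})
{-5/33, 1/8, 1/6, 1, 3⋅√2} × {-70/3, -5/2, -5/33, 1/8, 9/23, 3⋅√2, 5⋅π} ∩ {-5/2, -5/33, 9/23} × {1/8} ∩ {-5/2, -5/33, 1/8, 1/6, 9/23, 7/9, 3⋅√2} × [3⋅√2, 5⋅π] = ∅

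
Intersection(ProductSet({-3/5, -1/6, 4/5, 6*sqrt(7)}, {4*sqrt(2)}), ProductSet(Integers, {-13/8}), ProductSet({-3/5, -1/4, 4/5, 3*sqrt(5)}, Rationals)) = EmptySet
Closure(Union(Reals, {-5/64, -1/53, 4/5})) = Reals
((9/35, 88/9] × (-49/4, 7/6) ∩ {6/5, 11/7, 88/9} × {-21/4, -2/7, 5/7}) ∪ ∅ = {6/5, 11/7, 88/9} × {-21/4, -2/7, 5/7}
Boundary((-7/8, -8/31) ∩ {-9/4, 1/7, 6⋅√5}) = ∅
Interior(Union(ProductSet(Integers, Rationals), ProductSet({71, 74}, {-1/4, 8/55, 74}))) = EmptySet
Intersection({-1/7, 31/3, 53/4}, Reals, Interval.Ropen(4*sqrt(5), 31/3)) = EmptySet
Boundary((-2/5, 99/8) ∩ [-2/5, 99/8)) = {-2/5, 99/8}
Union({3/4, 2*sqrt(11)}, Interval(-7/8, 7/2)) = Union({2*sqrt(11)}, Interval(-7/8, 7/2))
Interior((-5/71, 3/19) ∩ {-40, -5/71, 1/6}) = ∅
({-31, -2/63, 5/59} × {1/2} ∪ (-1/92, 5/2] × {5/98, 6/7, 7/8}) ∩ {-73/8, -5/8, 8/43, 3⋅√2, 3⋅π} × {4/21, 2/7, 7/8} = {8/43} × {7/8}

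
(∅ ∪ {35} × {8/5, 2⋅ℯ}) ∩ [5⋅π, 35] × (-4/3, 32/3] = {35} × {8/5, 2⋅ℯ}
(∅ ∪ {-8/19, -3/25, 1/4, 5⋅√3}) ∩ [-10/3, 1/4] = {-8/19, -3/25, 1/4}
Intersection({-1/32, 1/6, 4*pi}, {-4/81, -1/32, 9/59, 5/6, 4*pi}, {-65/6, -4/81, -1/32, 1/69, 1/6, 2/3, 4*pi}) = {-1/32, 4*pi}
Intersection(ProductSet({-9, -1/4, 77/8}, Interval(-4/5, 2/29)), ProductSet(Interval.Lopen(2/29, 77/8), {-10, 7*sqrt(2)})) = EmptySet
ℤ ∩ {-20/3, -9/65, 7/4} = ∅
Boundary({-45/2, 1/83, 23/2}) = {-45/2, 1/83, 23/2}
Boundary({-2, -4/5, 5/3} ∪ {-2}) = {-2, -4/5, 5/3}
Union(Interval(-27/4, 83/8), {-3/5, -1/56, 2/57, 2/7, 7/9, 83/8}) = Interval(-27/4, 83/8)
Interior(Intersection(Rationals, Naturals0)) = EmptySet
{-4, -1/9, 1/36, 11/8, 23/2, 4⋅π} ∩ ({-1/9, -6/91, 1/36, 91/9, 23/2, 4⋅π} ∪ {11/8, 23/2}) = {-1/9, 1/36, 11/8, 23/2, 4⋅π}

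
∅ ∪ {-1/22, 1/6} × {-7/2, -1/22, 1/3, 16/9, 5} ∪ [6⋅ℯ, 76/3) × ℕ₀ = ([6⋅ℯ, 76/3) × ℕ₀) ∪ ({-1/22, 1/6} × {-7/2, -1/22, 1/3, 16/9, 5})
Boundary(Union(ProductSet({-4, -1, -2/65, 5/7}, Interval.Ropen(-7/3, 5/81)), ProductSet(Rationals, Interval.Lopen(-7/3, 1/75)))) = Union(ProductSet({-4, -1, -2/65, 5/7}, Interval(-7/3, 5/81)), ProductSet(Reals, Interval(-7/3, 1/75)))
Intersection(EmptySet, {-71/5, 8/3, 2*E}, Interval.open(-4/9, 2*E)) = EmptySet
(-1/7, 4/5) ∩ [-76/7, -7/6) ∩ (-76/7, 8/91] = ∅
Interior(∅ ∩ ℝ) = ∅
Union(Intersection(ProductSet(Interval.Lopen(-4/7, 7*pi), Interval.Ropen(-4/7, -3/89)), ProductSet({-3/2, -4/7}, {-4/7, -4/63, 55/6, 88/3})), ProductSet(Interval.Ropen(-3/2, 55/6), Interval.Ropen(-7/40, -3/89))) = ProductSet(Interval.Ropen(-3/2, 55/6), Interval.Ropen(-7/40, -3/89))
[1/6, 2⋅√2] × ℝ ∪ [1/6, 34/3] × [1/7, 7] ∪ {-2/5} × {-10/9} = ({-2/5} × {-10/9}) ∪ ([1/6, 34/3] × [1/7, 7]) ∪ ([1/6, 2⋅√2] × ℝ)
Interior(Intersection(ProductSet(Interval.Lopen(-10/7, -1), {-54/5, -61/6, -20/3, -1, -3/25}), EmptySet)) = EmptySet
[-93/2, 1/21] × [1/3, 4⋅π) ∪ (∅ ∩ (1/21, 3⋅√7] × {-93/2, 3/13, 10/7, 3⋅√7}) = [-93/2, 1/21] × [1/3, 4⋅π)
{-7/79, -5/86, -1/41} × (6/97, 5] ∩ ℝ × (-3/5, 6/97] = ∅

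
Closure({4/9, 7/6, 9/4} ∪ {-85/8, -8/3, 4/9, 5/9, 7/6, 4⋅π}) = {-85/8, -8/3, 4/9, 5/9, 7/6, 9/4, 4⋅π}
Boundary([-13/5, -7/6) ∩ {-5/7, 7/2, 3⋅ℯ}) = ∅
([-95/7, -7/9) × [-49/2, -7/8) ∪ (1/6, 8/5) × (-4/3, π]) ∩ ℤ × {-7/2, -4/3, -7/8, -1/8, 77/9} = ({-13, -12, …, -1} × {-7/2, -4/3}) ∪ ({1} × {-7/8, -1/8})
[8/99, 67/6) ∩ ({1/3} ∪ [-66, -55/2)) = {1/3}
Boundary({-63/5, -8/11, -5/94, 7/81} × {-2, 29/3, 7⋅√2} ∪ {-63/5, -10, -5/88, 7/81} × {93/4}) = ({-63/5, -10, -5/88, 7/81} × {93/4}) ∪ ({-63/5, -8/11, -5/94, 7/81} × {-2, 29/3, 7⋅√2})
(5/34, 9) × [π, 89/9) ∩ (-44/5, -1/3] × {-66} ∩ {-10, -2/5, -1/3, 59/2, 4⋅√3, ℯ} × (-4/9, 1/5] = ∅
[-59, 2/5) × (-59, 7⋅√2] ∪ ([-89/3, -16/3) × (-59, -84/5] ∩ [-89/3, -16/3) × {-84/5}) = [-59, 2/5) × (-59, 7⋅√2]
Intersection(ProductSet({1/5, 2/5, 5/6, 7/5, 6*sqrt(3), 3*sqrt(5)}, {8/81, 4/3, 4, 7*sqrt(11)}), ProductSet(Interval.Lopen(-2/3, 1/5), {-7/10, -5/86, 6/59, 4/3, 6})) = ProductSet({1/5}, {4/3})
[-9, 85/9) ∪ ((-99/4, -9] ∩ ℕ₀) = [-9, 85/9)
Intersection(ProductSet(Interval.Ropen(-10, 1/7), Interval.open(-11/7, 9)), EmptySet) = EmptySet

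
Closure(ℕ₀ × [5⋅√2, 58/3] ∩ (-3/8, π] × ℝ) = {0, 1, 2, 3} × [5⋅√2, 58/3]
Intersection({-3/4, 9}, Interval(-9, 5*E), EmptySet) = EmptySet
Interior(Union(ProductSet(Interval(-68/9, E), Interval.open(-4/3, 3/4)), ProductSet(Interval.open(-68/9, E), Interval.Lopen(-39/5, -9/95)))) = ProductSet(Interval.open(-68/9, E), Interval.open(-39/5, 3/4))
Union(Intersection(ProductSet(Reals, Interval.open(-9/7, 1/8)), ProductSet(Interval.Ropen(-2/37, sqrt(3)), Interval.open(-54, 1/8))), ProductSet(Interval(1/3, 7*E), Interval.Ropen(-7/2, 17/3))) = Union(ProductSet(Interval.Ropen(-2/37, sqrt(3)), Interval.open(-9/7, 1/8)), ProductSet(Interval(1/3, 7*E), Interval.Ropen(-7/2, 17/3)))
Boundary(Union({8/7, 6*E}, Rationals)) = Reals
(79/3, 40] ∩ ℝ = (79/3, 40]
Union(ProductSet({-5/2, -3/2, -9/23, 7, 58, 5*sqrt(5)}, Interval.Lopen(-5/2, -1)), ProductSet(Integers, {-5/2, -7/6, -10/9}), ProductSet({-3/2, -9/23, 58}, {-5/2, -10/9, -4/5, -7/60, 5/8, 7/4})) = Union(ProductSet({-3/2, -9/23, 58}, {-5/2, -10/9, -4/5, -7/60, 5/8, 7/4}), ProductSet({-5/2, -3/2, -9/23, 7, 58, 5*sqrt(5)}, Interval.Lopen(-5/2, -1)), ProductSet(Integers, {-5/2, -7/6, -10/9}))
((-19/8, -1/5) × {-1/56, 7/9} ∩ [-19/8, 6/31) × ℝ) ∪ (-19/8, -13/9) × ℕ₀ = ((-19/8, -13/9) × ℕ₀) ∪ ((-19/8, -1/5) × {-1/56, 7/9})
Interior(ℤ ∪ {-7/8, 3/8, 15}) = ∅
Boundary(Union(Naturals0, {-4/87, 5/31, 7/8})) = Union({-4/87, 5/31, 7/8}, Naturals0)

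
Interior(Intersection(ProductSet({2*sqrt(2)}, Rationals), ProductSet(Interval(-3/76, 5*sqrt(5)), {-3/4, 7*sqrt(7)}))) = EmptySet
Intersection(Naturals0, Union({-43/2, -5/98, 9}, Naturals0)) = Naturals0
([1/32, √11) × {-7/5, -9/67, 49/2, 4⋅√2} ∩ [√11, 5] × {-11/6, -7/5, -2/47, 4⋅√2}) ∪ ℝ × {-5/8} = ℝ × {-5/8}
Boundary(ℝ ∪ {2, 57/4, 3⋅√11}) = ∅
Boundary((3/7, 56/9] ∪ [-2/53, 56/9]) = {-2/53, 56/9}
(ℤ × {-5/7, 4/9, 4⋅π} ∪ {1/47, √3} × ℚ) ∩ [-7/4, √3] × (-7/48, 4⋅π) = ({-1, 0, 1} × {4/9}) ∪ ({1/47, √3} × (ℚ ∩ (-7/48, 4⋅π)))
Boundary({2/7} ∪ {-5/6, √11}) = {-5/6, 2/7, √11}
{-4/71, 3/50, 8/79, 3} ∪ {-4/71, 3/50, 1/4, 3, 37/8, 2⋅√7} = {-4/71, 3/50, 8/79, 1/4, 3, 37/8, 2⋅√7}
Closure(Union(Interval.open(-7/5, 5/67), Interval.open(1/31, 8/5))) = Interval(-7/5, 8/5)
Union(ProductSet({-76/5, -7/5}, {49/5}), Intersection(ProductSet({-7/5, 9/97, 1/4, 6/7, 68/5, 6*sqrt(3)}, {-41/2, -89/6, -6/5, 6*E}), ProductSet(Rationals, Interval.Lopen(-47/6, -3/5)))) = Union(ProductSet({-76/5, -7/5}, {49/5}), ProductSet({-7/5, 9/97, 1/4, 6/7, 68/5}, {-6/5}))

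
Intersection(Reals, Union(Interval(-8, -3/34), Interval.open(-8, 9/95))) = Interval.Ropen(-8, 9/95)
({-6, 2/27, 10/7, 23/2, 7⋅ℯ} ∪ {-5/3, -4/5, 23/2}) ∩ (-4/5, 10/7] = {2/27, 10/7}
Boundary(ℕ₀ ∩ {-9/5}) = ∅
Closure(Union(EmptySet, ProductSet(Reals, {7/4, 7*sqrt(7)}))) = ProductSet(Reals, {7/4, 7*sqrt(7)})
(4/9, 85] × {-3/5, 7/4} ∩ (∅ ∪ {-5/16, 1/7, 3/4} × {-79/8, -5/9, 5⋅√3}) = ∅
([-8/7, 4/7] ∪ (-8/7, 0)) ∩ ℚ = ℚ ∩ [-8/7, 4/7]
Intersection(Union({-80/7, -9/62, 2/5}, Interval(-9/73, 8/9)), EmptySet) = EmptySet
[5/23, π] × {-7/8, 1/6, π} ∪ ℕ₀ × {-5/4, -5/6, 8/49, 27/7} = (ℕ₀ × {-5/4, -5/6, 8/49, 27/7}) ∪ ([5/23, π] × {-7/8, 1/6, π})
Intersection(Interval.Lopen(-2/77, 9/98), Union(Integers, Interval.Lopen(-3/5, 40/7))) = Union(Interval.Lopen(-2/77, 9/98), Range(0, 1, 1))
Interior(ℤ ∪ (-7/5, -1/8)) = ({-1} \ ℤ \ (-7/5, -1/8)) ∪ (ℤ \ ({-7/5, -1/8} ∪ (ℤ \ (-7/5, -1/8)))) ∪ ((-7/5, -1/8) \ ℤ \ (-7/5, -1/8)) ∪ ({-1} \ ({-7/5, -1/8} ∪ (ℤ \ (-7/5, -1/8))))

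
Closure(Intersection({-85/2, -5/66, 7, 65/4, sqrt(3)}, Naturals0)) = {7}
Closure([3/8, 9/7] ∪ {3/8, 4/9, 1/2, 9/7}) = [3/8, 9/7]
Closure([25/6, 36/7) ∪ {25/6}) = [25/6, 36/7]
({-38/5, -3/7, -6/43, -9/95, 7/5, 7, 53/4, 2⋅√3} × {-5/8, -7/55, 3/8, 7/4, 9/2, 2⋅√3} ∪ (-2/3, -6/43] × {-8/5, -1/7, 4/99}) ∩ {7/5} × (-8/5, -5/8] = {7/5} × {-5/8}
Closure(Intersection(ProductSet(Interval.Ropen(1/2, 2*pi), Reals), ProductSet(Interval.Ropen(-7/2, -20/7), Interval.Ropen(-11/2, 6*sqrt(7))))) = EmptySet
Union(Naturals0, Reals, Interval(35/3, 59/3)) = Interval(-oo, oo)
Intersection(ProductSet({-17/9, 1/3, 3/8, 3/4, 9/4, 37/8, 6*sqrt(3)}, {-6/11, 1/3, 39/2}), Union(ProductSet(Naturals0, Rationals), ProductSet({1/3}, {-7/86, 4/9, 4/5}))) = EmptySet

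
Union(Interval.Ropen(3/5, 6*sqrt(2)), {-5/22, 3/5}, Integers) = Union({-5/22}, Integers, Interval.Ropen(3/5, 6*sqrt(2)))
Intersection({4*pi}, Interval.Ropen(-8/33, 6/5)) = EmptySet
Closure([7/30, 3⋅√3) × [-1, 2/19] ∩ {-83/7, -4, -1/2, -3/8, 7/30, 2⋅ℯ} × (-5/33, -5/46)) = {7/30} × [-5/33, -5/46]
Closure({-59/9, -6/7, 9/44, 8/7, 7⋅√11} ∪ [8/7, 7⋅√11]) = {-59/9, -6/7, 9/44} ∪ [8/7, 7⋅√11]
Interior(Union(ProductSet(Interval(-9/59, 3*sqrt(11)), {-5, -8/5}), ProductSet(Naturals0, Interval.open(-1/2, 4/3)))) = EmptySet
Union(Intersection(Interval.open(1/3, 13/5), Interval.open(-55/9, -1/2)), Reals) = Reals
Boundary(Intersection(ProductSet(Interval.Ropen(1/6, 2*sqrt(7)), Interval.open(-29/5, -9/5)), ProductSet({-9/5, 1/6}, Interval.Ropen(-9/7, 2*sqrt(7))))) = EmptySet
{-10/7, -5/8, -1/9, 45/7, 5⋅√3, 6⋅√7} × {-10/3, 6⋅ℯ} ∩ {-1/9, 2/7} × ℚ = {-1/9} × {-10/3}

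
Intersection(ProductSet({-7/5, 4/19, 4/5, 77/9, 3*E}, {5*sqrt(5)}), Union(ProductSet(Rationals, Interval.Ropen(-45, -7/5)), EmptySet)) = EmptySet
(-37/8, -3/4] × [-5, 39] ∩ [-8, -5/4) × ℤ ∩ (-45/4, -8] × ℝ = ∅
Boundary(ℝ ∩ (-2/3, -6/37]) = {-2/3, -6/37}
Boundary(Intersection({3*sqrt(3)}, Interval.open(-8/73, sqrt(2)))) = EmptySet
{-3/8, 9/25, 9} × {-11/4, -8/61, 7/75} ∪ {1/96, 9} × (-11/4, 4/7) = ({1/96, 9} × (-11/4, 4/7)) ∪ ({-3/8, 9/25, 9} × {-11/4, -8/61, 7/75})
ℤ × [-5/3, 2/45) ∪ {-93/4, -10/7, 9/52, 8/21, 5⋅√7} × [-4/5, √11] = (ℤ × [-5/3, 2/45)) ∪ ({-93/4, -10/7, 9/52, 8/21, 5⋅√7} × [-4/5, √11])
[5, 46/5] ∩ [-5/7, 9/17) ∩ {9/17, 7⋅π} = ∅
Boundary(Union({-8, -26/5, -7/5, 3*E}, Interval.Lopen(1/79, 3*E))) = {-8, -26/5, -7/5, 1/79, 3*E}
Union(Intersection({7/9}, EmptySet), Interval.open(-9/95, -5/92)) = Interval.open(-9/95, -5/92)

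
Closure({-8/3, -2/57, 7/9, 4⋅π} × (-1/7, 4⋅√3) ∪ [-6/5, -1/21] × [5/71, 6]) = ([-6/5, -1/21] × [5/71, 6]) ∪ ({-8/3, -2/57, 7/9, 4⋅π} × [-1/7, 4⋅√3])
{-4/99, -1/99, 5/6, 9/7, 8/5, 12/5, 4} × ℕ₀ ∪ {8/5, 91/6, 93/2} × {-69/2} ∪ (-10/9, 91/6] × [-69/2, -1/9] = ({8/5, 91/6, 93/2} × {-69/2}) ∪ ({-4/99, -1/99, 5/6, 9/7, 8/5, 12/5, 4} × ℕ₀) ∪ ((-10/9, 91/6] × [-69/2, -1/9])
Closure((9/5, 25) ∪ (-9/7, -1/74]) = [-9/7, -1/74] ∪ [9/5, 25]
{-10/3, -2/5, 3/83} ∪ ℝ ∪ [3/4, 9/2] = (-∞, ∞)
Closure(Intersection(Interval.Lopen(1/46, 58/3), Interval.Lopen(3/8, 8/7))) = Interval(3/8, 8/7)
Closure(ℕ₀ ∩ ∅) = ∅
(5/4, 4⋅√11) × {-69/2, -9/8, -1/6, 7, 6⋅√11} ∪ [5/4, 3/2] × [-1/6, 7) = ([5/4, 3/2] × [-1/6, 7)) ∪ ((5/4, 4⋅√11) × {-69/2, -9/8, -1/6, 7, 6⋅√11})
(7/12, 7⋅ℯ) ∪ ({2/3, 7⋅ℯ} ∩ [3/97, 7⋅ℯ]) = (7/12, 7⋅ℯ]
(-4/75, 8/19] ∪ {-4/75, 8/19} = [-4/75, 8/19]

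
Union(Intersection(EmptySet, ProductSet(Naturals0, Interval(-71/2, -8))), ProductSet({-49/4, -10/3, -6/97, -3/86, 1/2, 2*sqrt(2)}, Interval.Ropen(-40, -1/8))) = ProductSet({-49/4, -10/3, -6/97, -3/86, 1/2, 2*sqrt(2)}, Interval.Ropen(-40, -1/8))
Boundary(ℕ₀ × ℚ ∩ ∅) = ∅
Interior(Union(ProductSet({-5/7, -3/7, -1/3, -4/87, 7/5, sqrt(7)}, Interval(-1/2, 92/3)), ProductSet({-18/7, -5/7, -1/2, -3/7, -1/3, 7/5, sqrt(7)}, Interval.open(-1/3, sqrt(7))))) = EmptySet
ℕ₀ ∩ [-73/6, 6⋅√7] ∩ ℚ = {0, 1, …, 15}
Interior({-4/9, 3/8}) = ∅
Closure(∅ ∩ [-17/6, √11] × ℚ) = ∅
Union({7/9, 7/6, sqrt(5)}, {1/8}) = {1/8, 7/9, 7/6, sqrt(5)}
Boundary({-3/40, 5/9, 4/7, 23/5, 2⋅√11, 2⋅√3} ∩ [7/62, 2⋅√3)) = {5/9, 4/7}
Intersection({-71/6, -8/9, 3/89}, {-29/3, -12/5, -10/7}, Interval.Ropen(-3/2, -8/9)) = EmptySet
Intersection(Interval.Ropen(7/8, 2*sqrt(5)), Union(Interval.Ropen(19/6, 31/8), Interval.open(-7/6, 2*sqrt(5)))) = Interval.Ropen(7/8, 2*sqrt(5))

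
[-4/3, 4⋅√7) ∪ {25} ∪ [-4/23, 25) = [-4/3, 25]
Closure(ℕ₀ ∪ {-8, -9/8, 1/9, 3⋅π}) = {-8, -9/8, 1/9, 3⋅π} ∪ ℕ₀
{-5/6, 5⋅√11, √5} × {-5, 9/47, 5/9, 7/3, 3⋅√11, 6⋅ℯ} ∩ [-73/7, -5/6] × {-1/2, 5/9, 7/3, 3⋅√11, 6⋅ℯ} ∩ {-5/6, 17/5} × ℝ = {-5/6} × {5/9, 7/3, 3⋅√11, 6⋅ℯ}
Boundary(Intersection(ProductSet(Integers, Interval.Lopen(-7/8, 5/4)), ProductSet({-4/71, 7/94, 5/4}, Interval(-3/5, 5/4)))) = EmptySet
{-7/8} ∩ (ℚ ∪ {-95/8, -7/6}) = {-7/8}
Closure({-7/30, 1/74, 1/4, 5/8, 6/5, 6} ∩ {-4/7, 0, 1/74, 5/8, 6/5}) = {1/74, 5/8, 6/5}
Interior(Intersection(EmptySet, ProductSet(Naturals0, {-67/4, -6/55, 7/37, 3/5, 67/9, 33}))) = EmptySet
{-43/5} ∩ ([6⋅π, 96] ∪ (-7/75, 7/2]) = ∅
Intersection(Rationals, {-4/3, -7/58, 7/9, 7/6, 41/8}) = {-4/3, -7/58, 7/9, 7/6, 41/8}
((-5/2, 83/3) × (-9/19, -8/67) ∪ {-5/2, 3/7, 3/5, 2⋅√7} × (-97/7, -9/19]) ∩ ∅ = ∅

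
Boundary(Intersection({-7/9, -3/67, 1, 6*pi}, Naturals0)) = {1}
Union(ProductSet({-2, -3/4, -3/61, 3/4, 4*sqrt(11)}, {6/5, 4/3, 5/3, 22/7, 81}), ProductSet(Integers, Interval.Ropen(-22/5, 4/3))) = Union(ProductSet({-2, -3/4, -3/61, 3/4, 4*sqrt(11)}, {6/5, 4/3, 5/3, 22/7, 81}), ProductSet(Integers, Interval.Ropen(-22/5, 4/3)))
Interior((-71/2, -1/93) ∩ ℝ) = (-71/2, -1/93)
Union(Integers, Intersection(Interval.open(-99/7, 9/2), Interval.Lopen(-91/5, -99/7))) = Integers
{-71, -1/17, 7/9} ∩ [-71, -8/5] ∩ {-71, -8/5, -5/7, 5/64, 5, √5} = {-71}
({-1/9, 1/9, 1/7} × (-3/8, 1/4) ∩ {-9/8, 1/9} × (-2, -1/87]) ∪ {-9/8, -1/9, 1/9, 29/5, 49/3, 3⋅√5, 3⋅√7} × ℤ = ({1/9} × (-3/8, -1/87]) ∪ ({-9/8, -1/9, 1/9, 29/5, 49/3, 3⋅√5, 3⋅√7} × ℤ)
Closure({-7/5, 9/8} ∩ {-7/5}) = {-7/5}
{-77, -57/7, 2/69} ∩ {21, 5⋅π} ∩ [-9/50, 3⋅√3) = ∅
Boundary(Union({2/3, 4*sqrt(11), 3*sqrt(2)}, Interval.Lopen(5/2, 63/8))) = {2/3, 5/2, 63/8, 4*sqrt(11)}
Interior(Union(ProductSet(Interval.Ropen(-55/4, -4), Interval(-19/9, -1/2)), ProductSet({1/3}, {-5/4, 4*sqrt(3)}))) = ProductSet(Interval.open(-55/4, -4), Interval.open(-19/9, -1/2))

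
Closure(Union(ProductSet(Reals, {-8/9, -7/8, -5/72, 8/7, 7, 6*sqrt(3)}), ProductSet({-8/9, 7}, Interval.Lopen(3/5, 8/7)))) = Union(ProductSet({-8/9, 7}, Interval(3/5, 8/7)), ProductSet(Reals, {-8/9, -7/8, -5/72, 8/7, 7, 6*sqrt(3)}))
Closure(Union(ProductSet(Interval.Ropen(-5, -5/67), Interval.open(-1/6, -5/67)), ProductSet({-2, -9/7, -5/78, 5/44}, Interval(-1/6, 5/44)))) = Union(ProductSet({-5, -5/67}, Interval(-1/6, -5/67)), ProductSet({-2, -9/7, -5/78, 5/44}, Interval(-1/6, 5/44)), ProductSet(Interval(-5, -5/67), {-1/6, -5/67}), ProductSet(Interval.Ropen(-5, -5/67), Interval.open(-1/6, -5/67)))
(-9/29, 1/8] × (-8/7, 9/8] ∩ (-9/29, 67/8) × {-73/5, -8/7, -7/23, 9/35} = (-9/29, 1/8] × {-7/23, 9/35}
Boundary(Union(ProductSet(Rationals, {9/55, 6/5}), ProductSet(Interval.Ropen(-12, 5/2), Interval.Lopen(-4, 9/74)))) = Union(ProductSet({-12, 5/2}, Interval(-4, 9/74)), ProductSet(Interval(-12, 5/2), {-4, 9/74}), ProductSet(Interval(-oo, oo), {9/55, 6/5}))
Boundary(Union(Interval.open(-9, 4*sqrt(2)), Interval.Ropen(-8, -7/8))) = {-9, 4*sqrt(2)}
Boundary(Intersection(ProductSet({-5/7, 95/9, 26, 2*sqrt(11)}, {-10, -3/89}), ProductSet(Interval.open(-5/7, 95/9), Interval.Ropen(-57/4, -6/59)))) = ProductSet({2*sqrt(11)}, {-10})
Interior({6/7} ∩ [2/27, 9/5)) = ∅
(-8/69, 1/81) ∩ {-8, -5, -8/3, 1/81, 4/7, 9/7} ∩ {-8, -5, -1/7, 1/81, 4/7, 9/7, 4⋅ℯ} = ∅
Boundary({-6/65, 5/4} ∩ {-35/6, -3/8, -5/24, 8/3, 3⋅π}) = ∅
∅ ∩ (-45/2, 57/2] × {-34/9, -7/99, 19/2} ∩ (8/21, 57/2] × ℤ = ∅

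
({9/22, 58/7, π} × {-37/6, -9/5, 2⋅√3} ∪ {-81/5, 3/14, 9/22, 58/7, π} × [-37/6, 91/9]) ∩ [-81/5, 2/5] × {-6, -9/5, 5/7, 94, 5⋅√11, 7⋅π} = {-81/5, 3/14} × {-6, -9/5, 5/7}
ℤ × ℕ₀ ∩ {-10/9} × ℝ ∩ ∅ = ∅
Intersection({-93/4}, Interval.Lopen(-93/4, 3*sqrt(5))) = EmptySet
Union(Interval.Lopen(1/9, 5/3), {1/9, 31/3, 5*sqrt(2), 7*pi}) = Union({31/3, 5*sqrt(2), 7*pi}, Interval(1/9, 5/3))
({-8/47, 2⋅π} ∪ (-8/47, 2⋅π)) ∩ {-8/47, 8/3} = {-8/47, 8/3}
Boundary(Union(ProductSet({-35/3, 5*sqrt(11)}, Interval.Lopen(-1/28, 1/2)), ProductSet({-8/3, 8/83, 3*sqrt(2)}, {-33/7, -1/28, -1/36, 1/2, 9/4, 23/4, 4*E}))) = Union(ProductSet({-35/3, 5*sqrt(11)}, Interval(-1/28, 1/2)), ProductSet({-8/3, 8/83, 3*sqrt(2)}, {-33/7, -1/28, -1/36, 1/2, 9/4, 23/4, 4*E}))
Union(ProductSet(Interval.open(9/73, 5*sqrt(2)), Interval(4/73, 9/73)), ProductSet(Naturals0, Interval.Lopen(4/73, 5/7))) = Union(ProductSet(Interval.open(9/73, 5*sqrt(2)), Interval(4/73, 9/73)), ProductSet(Naturals0, Interval.Lopen(4/73, 5/7)))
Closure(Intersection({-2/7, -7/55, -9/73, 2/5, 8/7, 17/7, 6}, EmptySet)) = EmptySet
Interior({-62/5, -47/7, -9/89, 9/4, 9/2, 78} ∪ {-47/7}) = ∅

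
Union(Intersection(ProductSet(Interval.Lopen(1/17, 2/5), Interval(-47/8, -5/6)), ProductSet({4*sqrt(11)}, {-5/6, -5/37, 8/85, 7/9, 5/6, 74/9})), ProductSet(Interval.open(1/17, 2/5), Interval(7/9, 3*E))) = ProductSet(Interval.open(1/17, 2/5), Interval(7/9, 3*E))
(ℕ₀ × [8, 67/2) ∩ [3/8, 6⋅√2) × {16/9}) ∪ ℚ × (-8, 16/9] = ℚ × (-8, 16/9]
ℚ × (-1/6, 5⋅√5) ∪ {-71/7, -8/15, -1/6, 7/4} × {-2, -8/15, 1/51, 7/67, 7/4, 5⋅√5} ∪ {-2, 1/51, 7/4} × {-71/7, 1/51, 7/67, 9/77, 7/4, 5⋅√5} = (ℚ × (-1/6, 5⋅√5)) ∪ ({-2, 1/51, 7/4} × {-71/7, 1/51, 7/67, 9/77, 7/4, 5⋅√5}) ∪ ({-71/7, -8/15, -1/6, 7/4} × {-2, -8/15, 1/51, 7/67, 7/4, 5⋅√5})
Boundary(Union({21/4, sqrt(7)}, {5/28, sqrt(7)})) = {5/28, 21/4, sqrt(7)}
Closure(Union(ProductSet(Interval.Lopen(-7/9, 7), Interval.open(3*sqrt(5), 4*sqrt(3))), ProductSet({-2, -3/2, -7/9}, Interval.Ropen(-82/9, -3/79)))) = Union(ProductSet({-7/9, 7}, Interval(3*sqrt(5), 4*sqrt(3))), ProductSet({-2, -3/2, -7/9}, Interval(-82/9, -3/79)), ProductSet(Interval(-7/9, 7), {4*sqrt(3), 3*sqrt(5)}), ProductSet(Interval.Lopen(-7/9, 7), Interval.open(3*sqrt(5), 4*sqrt(3))))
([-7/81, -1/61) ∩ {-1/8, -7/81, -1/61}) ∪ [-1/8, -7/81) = [-1/8, -7/81]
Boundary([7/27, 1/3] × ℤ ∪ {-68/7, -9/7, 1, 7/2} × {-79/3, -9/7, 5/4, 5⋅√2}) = ([7/27, 1/3] × ℤ) ∪ ({-68/7, -9/7, 1, 7/2} × {-79/3, -9/7, 5/4, 5⋅√2})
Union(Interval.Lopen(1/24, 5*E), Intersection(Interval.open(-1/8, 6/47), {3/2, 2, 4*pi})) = Interval.Lopen(1/24, 5*E)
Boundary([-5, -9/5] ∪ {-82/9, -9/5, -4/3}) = {-82/9, -5, -9/5, -4/3}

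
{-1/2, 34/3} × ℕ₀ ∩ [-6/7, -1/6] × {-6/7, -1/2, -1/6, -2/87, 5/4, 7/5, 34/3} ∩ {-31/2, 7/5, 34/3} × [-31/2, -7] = ∅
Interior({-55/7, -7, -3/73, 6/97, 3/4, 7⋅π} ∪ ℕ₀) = ∅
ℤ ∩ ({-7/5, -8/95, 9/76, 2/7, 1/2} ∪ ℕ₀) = ℕ₀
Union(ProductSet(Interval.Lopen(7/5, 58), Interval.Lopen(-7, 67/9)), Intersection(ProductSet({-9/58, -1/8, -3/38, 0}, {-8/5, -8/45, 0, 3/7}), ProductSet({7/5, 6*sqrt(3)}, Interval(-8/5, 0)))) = ProductSet(Interval.Lopen(7/5, 58), Interval.Lopen(-7, 67/9))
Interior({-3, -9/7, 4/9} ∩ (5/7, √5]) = ∅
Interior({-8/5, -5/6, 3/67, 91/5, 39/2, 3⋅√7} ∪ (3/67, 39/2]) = (3/67, 39/2)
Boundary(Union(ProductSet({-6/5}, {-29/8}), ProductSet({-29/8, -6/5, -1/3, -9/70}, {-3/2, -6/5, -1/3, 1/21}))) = Union(ProductSet({-6/5}, {-29/8}), ProductSet({-29/8, -6/5, -1/3, -9/70}, {-3/2, -6/5, -1/3, 1/21}))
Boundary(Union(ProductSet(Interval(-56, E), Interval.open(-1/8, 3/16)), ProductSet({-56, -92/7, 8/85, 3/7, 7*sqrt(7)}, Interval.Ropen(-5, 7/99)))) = Union(ProductSet({-56, 7*sqrt(7)}, Interval(-5, 7/99)), ProductSet({-56, E}, Interval(-1/8, 3/16)), ProductSet({-56, -92/7, 8/85, 3/7, 7*sqrt(7)}, Interval(-5, -1/8)), ProductSet(Interval(-56, E), {-1/8, 3/16}))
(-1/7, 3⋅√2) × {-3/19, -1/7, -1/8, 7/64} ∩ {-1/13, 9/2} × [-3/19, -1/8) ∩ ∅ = ∅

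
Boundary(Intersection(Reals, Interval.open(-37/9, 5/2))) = {-37/9, 5/2}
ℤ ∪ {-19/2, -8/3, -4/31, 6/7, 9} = ℤ ∪ {-19/2, -8/3, -4/31, 6/7}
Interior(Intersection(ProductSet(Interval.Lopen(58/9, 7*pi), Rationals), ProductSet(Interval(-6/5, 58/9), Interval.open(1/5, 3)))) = EmptySet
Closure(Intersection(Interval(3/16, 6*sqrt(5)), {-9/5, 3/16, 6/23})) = {3/16, 6/23}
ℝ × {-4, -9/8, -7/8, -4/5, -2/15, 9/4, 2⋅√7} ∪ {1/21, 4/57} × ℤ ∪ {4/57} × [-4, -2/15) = ({1/21, 4/57} × ℤ) ∪ ({4/57} × [-4, -2/15)) ∪ (ℝ × {-4, -9/8, -7/8, -4/5, -2/15, 9/4, 2⋅√7})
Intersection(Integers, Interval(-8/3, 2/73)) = Range(-2, 1, 1)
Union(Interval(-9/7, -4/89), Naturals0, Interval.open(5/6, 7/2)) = Union(Interval(-9/7, -4/89), Interval.open(5/6, 7/2), Naturals0)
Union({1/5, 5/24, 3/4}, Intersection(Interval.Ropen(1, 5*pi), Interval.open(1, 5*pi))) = Union({1/5, 5/24, 3/4}, Interval.open(1, 5*pi))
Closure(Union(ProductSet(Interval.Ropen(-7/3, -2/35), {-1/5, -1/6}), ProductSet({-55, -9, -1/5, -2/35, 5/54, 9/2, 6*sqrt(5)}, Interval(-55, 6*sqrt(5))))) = Union(ProductSet({-55, -9, -1/5, -2/35, 5/54, 9/2, 6*sqrt(5)}, Interval(-55, 6*sqrt(5))), ProductSet(Interval(-7/3, -2/35), {-1/5, -1/6}))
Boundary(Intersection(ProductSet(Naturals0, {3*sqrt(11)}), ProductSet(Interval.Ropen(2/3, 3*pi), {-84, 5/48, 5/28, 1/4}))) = EmptySet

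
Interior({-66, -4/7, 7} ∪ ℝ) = ℝ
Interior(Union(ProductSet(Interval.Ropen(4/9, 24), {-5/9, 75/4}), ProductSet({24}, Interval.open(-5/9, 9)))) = EmptySet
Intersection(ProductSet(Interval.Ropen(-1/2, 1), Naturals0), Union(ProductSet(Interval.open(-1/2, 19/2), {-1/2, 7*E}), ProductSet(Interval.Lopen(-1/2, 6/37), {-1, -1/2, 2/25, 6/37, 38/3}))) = EmptySet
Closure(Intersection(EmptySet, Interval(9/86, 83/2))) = EmptySet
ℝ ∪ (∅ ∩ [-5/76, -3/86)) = ℝ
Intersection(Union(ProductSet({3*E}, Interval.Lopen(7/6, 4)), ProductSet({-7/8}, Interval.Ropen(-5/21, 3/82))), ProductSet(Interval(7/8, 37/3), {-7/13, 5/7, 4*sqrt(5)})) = EmptySet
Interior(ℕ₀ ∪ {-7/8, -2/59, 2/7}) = ∅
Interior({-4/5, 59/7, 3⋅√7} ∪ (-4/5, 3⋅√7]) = (-4/5, 3⋅√7)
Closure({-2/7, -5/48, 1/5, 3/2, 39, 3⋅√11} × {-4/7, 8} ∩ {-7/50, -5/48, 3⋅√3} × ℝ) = {-5/48} × {-4/7, 8}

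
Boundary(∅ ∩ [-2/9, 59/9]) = ∅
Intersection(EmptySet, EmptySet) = EmptySet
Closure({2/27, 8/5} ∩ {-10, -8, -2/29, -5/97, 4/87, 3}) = ∅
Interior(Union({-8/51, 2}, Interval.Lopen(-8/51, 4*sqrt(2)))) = Interval.open(-8/51, 4*sqrt(2))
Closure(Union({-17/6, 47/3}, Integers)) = Union({-17/6, 47/3}, Integers)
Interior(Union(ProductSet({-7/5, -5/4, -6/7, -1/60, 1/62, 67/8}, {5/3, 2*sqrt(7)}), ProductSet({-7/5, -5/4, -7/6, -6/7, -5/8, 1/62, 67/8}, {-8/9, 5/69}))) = EmptySet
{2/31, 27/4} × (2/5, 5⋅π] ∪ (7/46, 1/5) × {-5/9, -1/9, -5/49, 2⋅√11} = ({2/31, 27/4} × (2/5, 5⋅π]) ∪ ((7/46, 1/5) × {-5/9, -1/9, -5/49, 2⋅√11})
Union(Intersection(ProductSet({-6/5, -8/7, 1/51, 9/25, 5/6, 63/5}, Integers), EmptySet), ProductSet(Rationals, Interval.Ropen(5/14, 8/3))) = ProductSet(Rationals, Interval.Ropen(5/14, 8/3))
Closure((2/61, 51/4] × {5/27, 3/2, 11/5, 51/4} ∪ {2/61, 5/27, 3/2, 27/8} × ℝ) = ({2/61, 5/27, 3/2, 27/8} × ℝ) ∪ ([2/61, 51/4] × {5/27, 3/2, 11/5, 51/4})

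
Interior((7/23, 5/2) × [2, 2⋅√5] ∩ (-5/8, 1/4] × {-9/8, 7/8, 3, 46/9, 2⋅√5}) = ∅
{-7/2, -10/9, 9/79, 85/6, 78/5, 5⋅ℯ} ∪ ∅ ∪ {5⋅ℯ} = {-7/2, -10/9, 9/79, 85/6, 78/5, 5⋅ℯ}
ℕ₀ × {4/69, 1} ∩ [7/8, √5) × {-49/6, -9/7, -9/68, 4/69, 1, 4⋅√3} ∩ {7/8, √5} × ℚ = ∅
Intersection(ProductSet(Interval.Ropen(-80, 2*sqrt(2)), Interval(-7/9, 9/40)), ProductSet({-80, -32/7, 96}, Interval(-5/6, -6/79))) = ProductSet({-80, -32/7}, Interval(-7/9, -6/79))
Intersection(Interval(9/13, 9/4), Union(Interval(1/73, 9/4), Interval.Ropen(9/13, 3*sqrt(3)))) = Interval(9/13, 9/4)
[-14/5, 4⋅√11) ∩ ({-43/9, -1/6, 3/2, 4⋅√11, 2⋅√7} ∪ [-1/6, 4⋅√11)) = [-1/6, 4⋅√11)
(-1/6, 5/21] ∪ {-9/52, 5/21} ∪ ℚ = ℚ ∪ [-1/6, 5/21]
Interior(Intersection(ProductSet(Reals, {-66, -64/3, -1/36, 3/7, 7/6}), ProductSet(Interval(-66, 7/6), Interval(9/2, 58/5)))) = EmptySet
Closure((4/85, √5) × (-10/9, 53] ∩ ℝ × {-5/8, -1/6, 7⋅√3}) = [4/85, √5] × {-5/8, -1/6, 7⋅√3}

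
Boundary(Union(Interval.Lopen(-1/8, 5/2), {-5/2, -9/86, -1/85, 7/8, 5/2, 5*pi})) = {-5/2, -1/8, 5/2, 5*pi}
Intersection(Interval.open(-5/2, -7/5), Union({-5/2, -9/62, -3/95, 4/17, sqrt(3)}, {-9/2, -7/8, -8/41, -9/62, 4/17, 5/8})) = EmptySet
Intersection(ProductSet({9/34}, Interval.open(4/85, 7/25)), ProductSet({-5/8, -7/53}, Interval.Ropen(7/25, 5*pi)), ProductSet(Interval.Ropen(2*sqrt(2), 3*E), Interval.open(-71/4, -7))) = EmptySet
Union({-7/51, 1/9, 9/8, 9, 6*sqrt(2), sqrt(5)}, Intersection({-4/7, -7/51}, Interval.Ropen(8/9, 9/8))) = {-7/51, 1/9, 9/8, 9, 6*sqrt(2), sqrt(5)}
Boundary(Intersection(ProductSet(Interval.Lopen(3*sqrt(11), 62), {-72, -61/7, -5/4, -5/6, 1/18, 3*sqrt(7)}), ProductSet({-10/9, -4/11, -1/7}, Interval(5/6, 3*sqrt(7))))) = EmptySet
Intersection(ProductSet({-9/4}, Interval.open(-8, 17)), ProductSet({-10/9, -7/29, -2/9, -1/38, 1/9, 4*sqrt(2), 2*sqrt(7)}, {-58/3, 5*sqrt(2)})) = EmptySet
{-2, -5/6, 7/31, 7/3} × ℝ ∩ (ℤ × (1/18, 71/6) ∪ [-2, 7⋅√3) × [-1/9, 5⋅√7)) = {-2, -5/6, 7/31, 7/3} × [-1/9, 5⋅√7)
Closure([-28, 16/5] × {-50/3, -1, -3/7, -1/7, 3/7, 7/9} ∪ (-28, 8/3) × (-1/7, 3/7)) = ({-28, 8/3} × [-1/7, 3/7]) ∪ ((-28, 8/3) × (-1/7, 3/7)) ∪ ([-28, 16/5] × {-50/3, -1, -3/7, -1/7, 3/7, 7/9})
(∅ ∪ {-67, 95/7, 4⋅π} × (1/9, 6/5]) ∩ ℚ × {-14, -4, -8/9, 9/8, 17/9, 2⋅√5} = {-67, 95/7} × {9/8}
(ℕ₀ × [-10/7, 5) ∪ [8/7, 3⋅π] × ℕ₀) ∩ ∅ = ∅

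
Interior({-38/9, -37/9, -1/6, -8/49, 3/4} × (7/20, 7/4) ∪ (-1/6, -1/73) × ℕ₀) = ∅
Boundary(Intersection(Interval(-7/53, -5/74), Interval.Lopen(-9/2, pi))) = {-7/53, -5/74}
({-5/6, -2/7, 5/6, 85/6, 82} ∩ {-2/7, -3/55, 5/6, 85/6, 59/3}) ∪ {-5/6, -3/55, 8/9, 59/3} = {-5/6, -2/7, -3/55, 5/6, 8/9, 85/6, 59/3}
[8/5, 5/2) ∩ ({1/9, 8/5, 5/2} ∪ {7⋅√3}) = {8/5}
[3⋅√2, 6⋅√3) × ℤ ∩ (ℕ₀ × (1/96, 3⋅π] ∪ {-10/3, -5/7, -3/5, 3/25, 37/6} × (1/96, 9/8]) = ({37/6} × {1}) ∪ ({5, 6, …, 10} × {1, 2, …, 9})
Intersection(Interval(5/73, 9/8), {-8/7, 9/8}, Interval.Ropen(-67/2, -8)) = EmptySet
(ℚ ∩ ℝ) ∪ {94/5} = ℚ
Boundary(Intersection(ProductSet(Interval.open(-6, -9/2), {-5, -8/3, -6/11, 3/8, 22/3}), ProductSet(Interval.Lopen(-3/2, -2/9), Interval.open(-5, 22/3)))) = EmptySet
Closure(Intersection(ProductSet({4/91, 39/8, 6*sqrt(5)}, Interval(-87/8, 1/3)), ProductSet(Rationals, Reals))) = ProductSet({4/91, 39/8}, Interval(-87/8, 1/3))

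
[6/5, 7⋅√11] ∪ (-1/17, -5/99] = (-1/17, -5/99] ∪ [6/5, 7⋅√11]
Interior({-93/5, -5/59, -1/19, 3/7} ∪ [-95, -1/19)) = (-95, -1/19)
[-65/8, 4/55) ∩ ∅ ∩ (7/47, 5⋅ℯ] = ∅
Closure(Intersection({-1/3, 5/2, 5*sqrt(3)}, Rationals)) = {-1/3, 5/2}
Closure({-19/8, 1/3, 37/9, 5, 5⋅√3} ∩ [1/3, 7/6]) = {1/3}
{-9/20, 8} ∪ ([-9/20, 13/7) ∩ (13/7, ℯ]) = {-9/20, 8}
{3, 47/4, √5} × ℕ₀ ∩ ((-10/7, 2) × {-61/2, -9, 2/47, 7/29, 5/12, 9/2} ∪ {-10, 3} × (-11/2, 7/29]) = {3} × {0}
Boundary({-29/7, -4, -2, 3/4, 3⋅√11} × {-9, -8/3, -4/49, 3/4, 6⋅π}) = {-29/7, -4, -2, 3/4, 3⋅√11} × {-9, -8/3, -4/49, 3/4, 6⋅π}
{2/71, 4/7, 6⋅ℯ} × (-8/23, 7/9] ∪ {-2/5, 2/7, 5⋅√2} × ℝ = ({-2/5, 2/7, 5⋅√2} × ℝ) ∪ ({2/71, 4/7, 6⋅ℯ} × (-8/23, 7/9])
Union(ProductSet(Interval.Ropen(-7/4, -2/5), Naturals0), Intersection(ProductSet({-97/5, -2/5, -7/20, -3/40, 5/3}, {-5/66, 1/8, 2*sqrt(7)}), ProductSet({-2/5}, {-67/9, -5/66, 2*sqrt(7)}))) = Union(ProductSet({-2/5}, {-5/66, 2*sqrt(7)}), ProductSet(Interval.Ropen(-7/4, -2/5), Naturals0))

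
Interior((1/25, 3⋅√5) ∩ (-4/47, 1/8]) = (1/25, 1/8)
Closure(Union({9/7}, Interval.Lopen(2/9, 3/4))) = Union({9/7}, Interval(2/9, 3/4))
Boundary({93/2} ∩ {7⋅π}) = ∅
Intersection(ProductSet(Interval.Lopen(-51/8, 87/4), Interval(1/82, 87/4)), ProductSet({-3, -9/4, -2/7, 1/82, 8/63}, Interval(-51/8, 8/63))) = ProductSet({-3, -9/4, -2/7, 1/82, 8/63}, Interval(1/82, 8/63))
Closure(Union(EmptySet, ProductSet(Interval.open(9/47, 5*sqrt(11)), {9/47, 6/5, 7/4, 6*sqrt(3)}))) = ProductSet(Interval(9/47, 5*sqrt(11)), {9/47, 6/5, 7/4, 6*sqrt(3)})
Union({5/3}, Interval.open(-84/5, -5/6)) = Union({5/3}, Interval.open(-84/5, -5/6))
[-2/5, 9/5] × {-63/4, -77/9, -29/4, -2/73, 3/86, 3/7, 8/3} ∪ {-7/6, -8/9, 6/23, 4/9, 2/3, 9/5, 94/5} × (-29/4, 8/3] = ({-7/6, -8/9, 6/23, 4/9, 2/3, 9/5, 94/5} × (-29/4, 8/3]) ∪ ([-2/5, 9/5] × {-63/4, -77/9, -29/4, -2/73, 3/86, 3/7, 8/3})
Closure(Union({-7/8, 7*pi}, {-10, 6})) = {-10, -7/8, 6, 7*pi}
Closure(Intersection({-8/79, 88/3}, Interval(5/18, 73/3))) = EmptySet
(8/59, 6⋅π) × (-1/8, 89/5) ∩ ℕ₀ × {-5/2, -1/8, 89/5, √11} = {1, 2, …, 18} × {√11}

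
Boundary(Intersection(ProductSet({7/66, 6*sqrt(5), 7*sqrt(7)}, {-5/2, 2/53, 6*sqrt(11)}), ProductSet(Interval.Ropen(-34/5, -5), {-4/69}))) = EmptySet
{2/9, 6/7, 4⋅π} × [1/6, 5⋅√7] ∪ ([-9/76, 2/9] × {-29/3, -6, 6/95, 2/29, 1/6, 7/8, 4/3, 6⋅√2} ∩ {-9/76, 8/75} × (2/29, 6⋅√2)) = ({-9/76, 8/75} × {1/6, 7/8, 4/3}) ∪ ({2/9, 6/7, 4⋅π} × [1/6, 5⋅√7])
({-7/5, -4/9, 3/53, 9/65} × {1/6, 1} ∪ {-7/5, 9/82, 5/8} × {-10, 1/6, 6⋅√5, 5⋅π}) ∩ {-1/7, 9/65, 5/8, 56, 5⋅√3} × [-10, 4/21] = ({9/65} × {1/6}) ∪ ({5/8} × {-10, 1/6})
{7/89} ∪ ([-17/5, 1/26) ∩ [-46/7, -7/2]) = {7/89}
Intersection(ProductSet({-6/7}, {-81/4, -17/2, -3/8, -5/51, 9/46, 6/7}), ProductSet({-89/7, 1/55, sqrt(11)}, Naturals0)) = EmptySet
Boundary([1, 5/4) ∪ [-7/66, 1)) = {-7/66, 5/4}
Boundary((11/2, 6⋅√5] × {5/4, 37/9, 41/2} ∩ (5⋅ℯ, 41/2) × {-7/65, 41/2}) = ∅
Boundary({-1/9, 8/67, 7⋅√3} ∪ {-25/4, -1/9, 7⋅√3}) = {-25/4, -1/9, 8/67, 7⋅√3}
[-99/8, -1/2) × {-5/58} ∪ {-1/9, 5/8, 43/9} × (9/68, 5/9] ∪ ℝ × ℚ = (ℝ × ℚ) ∪ ({-1/9, 5/8, 43/9} × (9/68, 5/9])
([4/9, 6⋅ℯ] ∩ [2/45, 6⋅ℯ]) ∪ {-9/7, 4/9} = {-9/7} ∪ [4/9, 6⋅ℯ]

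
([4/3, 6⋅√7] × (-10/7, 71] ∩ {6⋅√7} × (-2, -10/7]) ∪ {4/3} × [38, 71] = {4/3} × [38, 71]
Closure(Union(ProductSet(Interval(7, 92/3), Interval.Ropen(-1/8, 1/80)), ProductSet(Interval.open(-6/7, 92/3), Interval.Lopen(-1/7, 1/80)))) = Union(ProductSet({-6/7, 92/3}, Interval(-1/7, 1/80)), ProductSet(Interval(-6/7, 92/3), {-1/7, 1/80}), ProductSet(Interval.open(-6/7, 92/3), Interval.Lopen(-1/7, 1/80)), ProductSet(Interval(7, 92/3), Interval.Ropen(-1/8, 1/80)))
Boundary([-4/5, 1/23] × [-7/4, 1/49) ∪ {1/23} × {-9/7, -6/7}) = ({-4/5, 1/23} × [-7/4, 1/49]) ∪ ([-4/5, 1/23] × {-7/4, 1/49})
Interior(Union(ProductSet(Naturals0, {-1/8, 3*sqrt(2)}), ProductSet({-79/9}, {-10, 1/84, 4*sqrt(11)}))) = EmptySet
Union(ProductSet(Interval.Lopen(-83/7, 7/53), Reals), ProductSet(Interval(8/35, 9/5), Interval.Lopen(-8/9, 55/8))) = Union(ProductSet(Interval.Lopen(-83/7, 7/53), Reals), ProductSet(Interval(8/35, 9/5), Interval.Lopen(-8/9, 55/8)))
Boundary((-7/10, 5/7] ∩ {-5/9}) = {-5/9}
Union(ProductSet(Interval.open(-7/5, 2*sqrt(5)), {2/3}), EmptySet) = ProductSet(Interval.open(-7/5, 2*sqrt(5)), {2/3})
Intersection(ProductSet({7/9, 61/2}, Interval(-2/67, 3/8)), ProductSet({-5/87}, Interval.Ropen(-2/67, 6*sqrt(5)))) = EmptySet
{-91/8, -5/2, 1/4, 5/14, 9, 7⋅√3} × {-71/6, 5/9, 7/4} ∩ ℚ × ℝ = {-91/8, -5/2, 1/4, 5/14, 9} × {-71/6, 5/9, 7/4}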